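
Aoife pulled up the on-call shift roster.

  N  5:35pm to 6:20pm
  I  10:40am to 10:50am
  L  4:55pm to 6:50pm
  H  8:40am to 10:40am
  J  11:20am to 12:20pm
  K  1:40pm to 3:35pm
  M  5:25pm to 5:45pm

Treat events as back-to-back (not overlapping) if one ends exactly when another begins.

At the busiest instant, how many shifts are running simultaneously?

Walk through starts and ends in time order (an end at T is processed before a start at T):
8:40am start H → 1
10:40am end H → 0
10:40am start I → 1
10:50am end I → 0
11:20am start J → 1
12:20pm end J → 0
1:40pm start K → 1
3:35pm end K → 0
4:55pm start L → 1
5:25pm start M → 2
5:35pm start N → 3
5:45pm end M → 2
6:20pm end N → 1
6:50pm end L → 0
Peak is 3, at 5:35pm (L, M, N).

3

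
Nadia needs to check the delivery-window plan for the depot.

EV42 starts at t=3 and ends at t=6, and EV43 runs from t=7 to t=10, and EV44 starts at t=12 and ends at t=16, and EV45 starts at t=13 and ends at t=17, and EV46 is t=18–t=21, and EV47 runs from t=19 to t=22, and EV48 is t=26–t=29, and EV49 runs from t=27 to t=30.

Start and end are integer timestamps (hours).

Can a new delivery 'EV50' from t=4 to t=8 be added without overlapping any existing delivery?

EV42: starts t=3 before EV50 ends t=8, and ends t=6 after EV50 starts t=4 → overlap.
EV43: starts t=7 before EV50 ends t=8, and ends t=10 after EV50 starts t=4 → overlap.
EV44: starts t=12 at or after EV50 ends t=8 → clear.
EV45: starts t=13 at or after EV50 ends t=8 → clear.
EV46: starts t=18 at or after EV50 ends t=8 → clear.
EV47: starts t=19 at or after EV50 ends t=8 → clear.
EV48: starts t=26 at or after EV50 ends t=8 → clear.
EV49: starts t=27 at or after EV50 ends t=8 → clear.
EV50 overlaps EV42, EV43.

No — it overlaps EV42, EV43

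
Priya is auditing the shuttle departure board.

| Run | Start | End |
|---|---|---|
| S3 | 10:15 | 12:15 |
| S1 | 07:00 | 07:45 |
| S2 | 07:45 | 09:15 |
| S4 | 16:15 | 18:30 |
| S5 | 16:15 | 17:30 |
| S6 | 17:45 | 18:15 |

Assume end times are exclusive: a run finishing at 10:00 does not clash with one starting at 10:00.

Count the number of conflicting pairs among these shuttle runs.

2

Sorted by start: S1, S2, S3, S4, S5, S6.
S2 starts exactly when S1 ends (back-to-back, no overlap), so nothing later overlaps S1 either.
S3 starts after S2 ends, so nothing later overlaps S2 either.
S4 starts after S3 ends, so nothing later overlaps S3 either.
S5 starts before S4 ends → S4 and S5 overlap.
S6 starts before S4 ends → S4 and S6 overlap.
S6 starts after S5 ends.
Overlapping pairs: S4 & S5, S4 & S6 — 2 in total.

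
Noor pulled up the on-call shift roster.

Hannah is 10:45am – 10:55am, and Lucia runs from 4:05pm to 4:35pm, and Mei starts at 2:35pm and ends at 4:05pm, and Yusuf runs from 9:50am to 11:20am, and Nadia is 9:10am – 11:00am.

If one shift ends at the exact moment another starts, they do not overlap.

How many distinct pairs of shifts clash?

Two intervals overlap when each starts before the other ends.
Sorted by start: Nadia, Yusuf, Hannah, Mei, Lucia.
Yusuf starts before Nadia ends → Nadia and Yusuf overlap.
Hannah starts before Nadia ends → Nadia and Hannah overlap.
Mei starts after Nadia ends, so Nadia has no further overlaps.
Hannah starts before Yusuf ends → Yusuf and Hannah overlap.
Mei starts after Yusuf ends, so Yusuf has no further overlaps.
Mei starts after Hannah ends, so Hannah has no further overlaps.
Lucia starts exactly when Mei ends (back-to-back, no overlap).
Overlapping pairs: Hannah & Nadia, Hannah & Yusuf, Nadia & Yusuf — 3 in total.

3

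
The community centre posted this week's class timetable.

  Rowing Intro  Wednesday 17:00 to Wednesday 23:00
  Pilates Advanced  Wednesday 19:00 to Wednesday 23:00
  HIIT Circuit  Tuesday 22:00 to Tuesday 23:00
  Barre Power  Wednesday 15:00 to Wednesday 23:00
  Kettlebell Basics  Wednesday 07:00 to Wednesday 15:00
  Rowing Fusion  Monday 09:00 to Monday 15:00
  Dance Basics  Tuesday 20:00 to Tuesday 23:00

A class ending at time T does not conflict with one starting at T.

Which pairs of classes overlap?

Barre Power & Pilates Advanced, Barre Power & Rowing Intro, Dance Basics & HIIT Circuit, Pilates Advanced & Rowing Intro

Sorted by start: Rowing Fusion, Dance Basics, HIIT Circuit, Kettlebell Basics, Barre Power, Rowing Intro, Pilates Advanced.
Dance Basics starts after Rowing Fusion ends; Rowing Fusion is clear from here.
HIIT Circuit starts before Dance Basics ends → Dance Basics and HIIT Circuit overlap.
Kettlebell Basics starts after Dance Basics ends; Dance Basics is clear from here.
Kettlebell Basics starts after HIIT Circuit ends; HIIT Circuit is clear from here.
Barre Power starts exactly when Kettlebell Basics ends (back-to-back, no overlap); Kettlebell Basics is clear from here.
Rowing Intro starts before Barre Power ends → Barre Power and Rowing Intro overlap.
Pilates Advanced starts before Barre Power ends → Barre Power and Pilates Advanced overlap.
Pilates Advanced starts before Rowing Intro ends → Rowing Intro and Pilates Advanced overlap.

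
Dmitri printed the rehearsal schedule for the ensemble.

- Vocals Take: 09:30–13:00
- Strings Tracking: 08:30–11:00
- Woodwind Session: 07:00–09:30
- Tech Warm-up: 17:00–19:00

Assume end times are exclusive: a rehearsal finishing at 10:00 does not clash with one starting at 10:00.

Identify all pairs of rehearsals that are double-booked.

Strings Tracking & Vocals Take, Strings Tracking & Woodwind Session

Check each pair: they overlap iff neither finishes before the other starts.
Sorted by start: Woodwind Session, Strings Tracking, Vocals Take, Tech Warm-up.
Strings Tracking starts before Woodwind Session ends → Woodwind Session and Strings Tracking overlap.
Vocals Take starts exactly when Woodwind Session ends (back-to-back, no overlap), so Woodwind Session has no further overlaps.
Vocals Take starts before Strings Tracking ends → Strings Tracking and Vocals Take overlap.
Tech Warm-up starts after Strings Tracking ends.
Tech Warm-up starts after Vocals Take ends.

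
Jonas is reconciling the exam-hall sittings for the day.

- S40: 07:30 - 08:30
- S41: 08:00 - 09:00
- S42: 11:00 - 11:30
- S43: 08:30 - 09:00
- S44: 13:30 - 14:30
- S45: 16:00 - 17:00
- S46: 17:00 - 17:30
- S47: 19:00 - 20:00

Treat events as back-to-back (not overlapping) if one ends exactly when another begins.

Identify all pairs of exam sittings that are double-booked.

Sorted by start: S40, S41, S43, S42, S44, S45, S46, S47.
S41 starts before S40 ends → S40 and S41 overlap.
S43 starts exactly when S40 ends (back-to-back, no overlap); S40 is clear from here.
S43 starts before S41 ends → S41 and S43 overlap.
S42 starts after S41 ends; S41 is clear from here.
S42 starts after S43 ends; S43 is clear from here.
S44 starts after S42 ends; S42 is clear from here.
S45 starts after S44 ends; S44 is clear from here.
S46 starts exactly when S45 ends (back-to-back, no overlap); S45 is clear from here.
S47 starts after S46 ends.

S40 & S41, S41 & S43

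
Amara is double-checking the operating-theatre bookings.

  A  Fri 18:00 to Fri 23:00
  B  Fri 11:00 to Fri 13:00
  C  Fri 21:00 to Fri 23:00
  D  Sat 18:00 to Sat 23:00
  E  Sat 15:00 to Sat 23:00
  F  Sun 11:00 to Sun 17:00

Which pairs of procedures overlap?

A & C, D & E

Two intervals overlap when each starts before the other ends.
Sorted by start: B, A, C, E, D, F.
A starts after B ends; B is clear from here.
C starts before A ends → A and C overlap.
E starts after A ends; A is clear from here.
E starts after C ends; C is clear from here.
D starts before E ends → E and D overlap.
F starts after E ends.
F starts after D ends.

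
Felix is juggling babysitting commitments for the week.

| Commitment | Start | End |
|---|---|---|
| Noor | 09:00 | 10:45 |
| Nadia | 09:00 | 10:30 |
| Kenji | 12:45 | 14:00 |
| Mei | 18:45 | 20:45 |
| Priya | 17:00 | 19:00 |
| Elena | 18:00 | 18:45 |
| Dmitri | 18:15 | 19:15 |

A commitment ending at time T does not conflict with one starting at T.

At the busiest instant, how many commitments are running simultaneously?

3

Walk through starts and ends in time order (an end at T is processed before a start at T):
09:00 start Nadia → 1
09:00 start Noor → 2
10:30 end Nadia → 1
10:45 end Noor → 0
12:45 start Kenji → 1
14:00 end Kenji → 0
17:00 start Priya → 1
18:00 start Elena → 2
18:15 start Dmitri → 3
18:45 end Elena → 2
18:45 start Mei → 3
19:00 end Priya → 2
19:15 end Dmitri → 1
20:45 end Mei → 0
Peak is 3, at 18:15 (Dmitri, Elena, Priya).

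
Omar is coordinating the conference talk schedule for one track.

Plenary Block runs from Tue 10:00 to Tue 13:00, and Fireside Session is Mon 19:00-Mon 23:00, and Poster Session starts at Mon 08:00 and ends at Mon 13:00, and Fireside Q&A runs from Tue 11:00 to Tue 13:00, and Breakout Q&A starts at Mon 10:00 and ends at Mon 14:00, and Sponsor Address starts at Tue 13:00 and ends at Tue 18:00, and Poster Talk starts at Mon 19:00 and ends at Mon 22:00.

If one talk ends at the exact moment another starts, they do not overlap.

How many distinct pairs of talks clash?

3

Check each pair: they overlap iff neither finishes before the other starts.
Sorted by start: Poster Session, Breakout Q&A, Poster Talk, Fireside Session, Plenary Block, Fireside Q&A, Sponsor Address.
Breakout Q&A starts before Poster Session ends → Poster Session and Breakout Q&A overlap.
Poster Talk starts after Poster Session ends, so Poster Session has no further overlaps.
Poster Talk starts after Breakout Q&A ends, so Breakout Q&A has no further overlaps.
Fireside Session starts before Poster Talk ends → Poster Talk and Fireside Session overlap.
Plenary Block starts after Poster Talk ends, so Poster Talk has no further overlaps.
Plenary Block starts after Fireside Session ends, so Fireside Session has no further overlaps.
Fireside Q&A starts before Plenary Block ends → Plenary Block and Fireside Q&A overlap.
Sponsor Address starts exactly when Plenary Block ends (back-to-back, no overlap).
Sponsor Address starts exactly when Fireside Q&A ends (back-to-back, no overlap).
Overlapping pairs: Breakout Q&A & Poster Session, Fireside Q&A & Plenary Block, Fireside Session & Poster Talk — 3 in total.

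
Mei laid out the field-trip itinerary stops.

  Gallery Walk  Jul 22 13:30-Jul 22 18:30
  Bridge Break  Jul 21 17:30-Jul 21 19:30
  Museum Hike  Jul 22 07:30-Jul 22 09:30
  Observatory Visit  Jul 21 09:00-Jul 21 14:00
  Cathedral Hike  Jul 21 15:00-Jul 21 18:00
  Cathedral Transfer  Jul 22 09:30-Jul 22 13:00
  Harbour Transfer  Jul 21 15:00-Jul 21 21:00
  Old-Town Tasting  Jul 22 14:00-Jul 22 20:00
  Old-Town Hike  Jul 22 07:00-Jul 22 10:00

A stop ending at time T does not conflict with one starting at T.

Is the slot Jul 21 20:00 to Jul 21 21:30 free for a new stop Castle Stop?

No — it overlaps Harbour Transfer

Observatory Visit: ends Jul 21 14:00 at or before Castle Stop starts Jul 21 20:00 → clear.
Harbour Transfer: starts Jul 21 15:00 before Castle Stop ends Jul 21 21:30, and ends Jul 21 21:00 after Castle Stop starts Jul 21 20:00 → overlap.
Cathedral Hike: ends Jul 21 18:00 at or before Castle Stop starts Jul 21 20:00 → clear.
Bridge Break: ends Jul 21 19:30 at or before Castle Stop starts Jul 21 20:00 → clear.
Old-Town Hike: starts Jul 22 07:00 at or after Castle Stop ends Jul 21 21:30 → clear.
Museum Hike: starts Jul 22 07:30 at or after Castle Stop ends Jul 21 21:30 → clear.
Cathedral Transfer: starts Jul 22 09:30 at or after Castle Stop ends Jul 21 21:30 → clear.
Gallery Walk: starts Jul 22 13:30 at or after Castle Stop ends Jul 21 21:30 → clear.
Old-Town Tasting: starts Jul 22 14:00 at or after Castle Stop ends Jul 21 21:30 → clear.
Castle Stop overlaps Harbour Transfer.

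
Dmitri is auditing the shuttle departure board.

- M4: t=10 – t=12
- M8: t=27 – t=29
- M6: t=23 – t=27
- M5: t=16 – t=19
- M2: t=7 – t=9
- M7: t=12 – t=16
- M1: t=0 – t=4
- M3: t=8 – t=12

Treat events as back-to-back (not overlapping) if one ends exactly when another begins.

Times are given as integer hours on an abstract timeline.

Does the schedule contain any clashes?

Sorted by start: M1, M2, M3, M4, M7, M5, M6, M8.
M2 starts after M1 ends — done with M1.
M3 starts before M2 ends → M2 and M3 overlap.
That's a conflict, so the schedule is not conflict-free.

Yes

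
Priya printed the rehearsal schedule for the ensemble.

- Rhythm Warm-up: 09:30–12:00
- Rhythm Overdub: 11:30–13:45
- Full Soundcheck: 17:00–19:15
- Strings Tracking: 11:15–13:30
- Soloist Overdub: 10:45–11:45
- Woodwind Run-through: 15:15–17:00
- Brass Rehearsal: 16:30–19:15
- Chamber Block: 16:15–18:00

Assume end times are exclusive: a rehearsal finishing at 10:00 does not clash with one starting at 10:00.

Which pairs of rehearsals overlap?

Sorted by start: Rhythm Warm-up, Soloist Overdub, Strings Tracking, Rhythm Overdub, Woodwind Run-through, Chamber Block, Brass Rehearsal, Full Soundcheck.
Soloist Overdub starts before Rhythm Warm-up ends → Rhythm Warm-up and Soloist Overdub overlap.
Strings Tracking starts before Rhythm Warm-up ends → Rhythm Warm-up and Strings Tracking overlap.
Rhythm Overdub starts before Rhythm Warm-up ends → Rhythm Warm-up and Rhythm Overdub overlap.
Woodwind Run-through starts after Rhythm Warm-up ends — done with Rhythm Warm-up.
Strings Tracking starts before Soloist Overdub ends → Soloist Overdub and Strings Tracking overlap.
Rhythm Overdub starts before Soloist Overdub ends → Soloist Overdub and Rhythm Overdub overlap.
Woodwind Run-through starts after Soloist Overdub ends — done with Soloist Overdub.
Rhythm Overdub starts before Strings Tracking ends → Strings Tracking and Rhythm Overdub overlap.
Woodwind Run-through starts after Strings Tracking ends — done with Strings Tracking.
Woodwind Run-through starts after Rhythm Overdub ends — done with Rhythm Overdub.
Chamber Block starts before Woodwind Run-through ends → Woodwind Run-through and Chamber Block overlap.
Brass Rehearsal starts before Woodwind Run-through ends → Woodwind Run-through and Brass Rehearsal overlap.
Full Soundcheck starts exactly when Woodwind Run-through ends (back-to-back, no overlap).
Brass Rehearsal starts before Chamber Block ends → Chamber Block and Brass Rehearsal overlap.
Full Soundcheck starts before Chamber Block ends → Chamber Block and Full Soundcheck overlap.
Full Soundcheck starts before Brass Rehearsal ends → Brass Rehearsal and Full Soundcheck overlap.

Brass Rehearsal & Chamber Block, Brass Rehearsal & Full Soundcheck, Brass Rehearsal & Woodwind Run-through, Chamber Block & Full Soundcheck, Chamber Block & Woodwind Run-through, Rhythm Overdub & Rhythm Warm-up, Rhythm Overdub & Soloist Overdub, Rhythm Overdub & Strings Tracking, Rhythm Warm-up & Soloist Overdub, Rhythm Warm-up & Strings Tracking, Soloist Overdub & Strings Tracking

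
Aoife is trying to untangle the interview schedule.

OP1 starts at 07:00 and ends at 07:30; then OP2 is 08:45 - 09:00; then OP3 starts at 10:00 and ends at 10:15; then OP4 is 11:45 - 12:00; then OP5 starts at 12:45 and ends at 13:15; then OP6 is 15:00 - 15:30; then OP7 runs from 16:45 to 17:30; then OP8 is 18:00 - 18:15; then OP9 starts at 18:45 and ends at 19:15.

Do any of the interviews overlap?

No

Sorted by start: OP1, OP2, OP3, OP4, OP5, OP6, OP7, OP8, OP9.
OP2 starts after OP1 ends — done with OP1.
OP3 starts after OP2 ends — done with OP2.
OP4 starts after OP3 ends — done with OP3.
OP5 starts after OP4 ends — done with OP4.
OP6 starts after OP5 ends — done with OP5.
OP7 starts after OP6 ends — done with OP6.
OP8 starts after OP7 ends — done with OP7.
OP9 starts after OP8 ends.
Every pair is clear; the schedule has no overlaps.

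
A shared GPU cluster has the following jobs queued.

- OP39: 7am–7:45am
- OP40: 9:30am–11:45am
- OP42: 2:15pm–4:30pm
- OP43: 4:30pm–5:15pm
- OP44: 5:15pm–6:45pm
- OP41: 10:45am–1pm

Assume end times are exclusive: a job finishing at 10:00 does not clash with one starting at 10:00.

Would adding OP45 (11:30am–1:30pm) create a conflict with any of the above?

Yes — it overlaps OP40, OP41

OP39: ends 7:45am at or before OP45 starts 11:30am → clear.
OP40: starts 9:30am before OP45 ends 1:30pm, and ends 11:45am after OP45 starts 11:30am → overlap.
OP41: starts 10:45am before OP45 ends 1:30pm, and ends 1pm after OP45 starts 11:30am → overlap.
OP42: starts 2:15pm at or after OP45 ends 1:30pm → clear.
OP43: starts 4:30pm at or after OP45 ends 1:30pm → clear.
OP44: starts 5:15pm at or after OP45 ends 1:30pm → clear.
OP45 overlaps OP40, OP41.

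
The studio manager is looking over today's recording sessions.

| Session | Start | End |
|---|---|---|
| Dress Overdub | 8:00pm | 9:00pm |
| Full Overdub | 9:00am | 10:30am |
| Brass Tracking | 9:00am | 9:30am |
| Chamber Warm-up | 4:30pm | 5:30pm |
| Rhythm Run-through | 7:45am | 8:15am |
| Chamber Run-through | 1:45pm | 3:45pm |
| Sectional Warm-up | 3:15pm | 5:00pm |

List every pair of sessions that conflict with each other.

Sorted by start: Rhythm Run-through, Full Overdub, Brass Tracking, Chamber Run-through, Sectional Warm-up, Chamber Warm-up, Dress Overdub.
Full Overdub starts after Rhythm Run-through ends, so Rhythm Run-through has no further overlaps.
Brass Tracking starts before Full Overdub ends → Full Overdub and Brass Tracking overlap.
Chamber Run-through starts after Full Overdub ends, so Full Overdub has no further overlaps.
Chamber Run-through starts after Brass Tracking ends, so Brass Tracking has no further overlaps.
Sectional Warm-up starts before Chamber Run-through ends → Chamber Run-through and Sectional Warm-up overlap.
Chamber Warm-up starts after Chamber Run-through ends, so Chamber Run-through has no further overlaps.
Chamber Warm-up starts before Sectional Warm-up ends → Sectional Warm-up and Chamber Warm-up overlap.
Dress Overdub starts after Sectional Warm-up ends.
Dress Overdub starts after Chamber Warm-up ends.

Brass Tracking & Full Overdub, Chamber Run-through & Sectional Warm-up, Chamber Warm-up & Sectional Warm-up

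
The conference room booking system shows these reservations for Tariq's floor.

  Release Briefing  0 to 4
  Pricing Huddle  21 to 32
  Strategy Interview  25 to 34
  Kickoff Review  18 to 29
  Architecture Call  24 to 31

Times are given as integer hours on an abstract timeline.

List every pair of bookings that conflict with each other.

Architecture Call & Kickoff Review, Architecture Call & Pricing Huddle, Architecture Call & Strategy Interview, Kickoff Review & Pricing Huddle, Kickoff Review & Strategy Interview, Pricing Huddle & Strategy Interview

Sorted by start: Release Briefing, Kickoff Review, Pricing Huddle, Architecture Call, Strategy Interview.
Kickoff Review starts after Release Briefing ends; Release Briefing is clear from here.
Pricing Huddle starts before Kickoff Review ends → Kickoff Review and Pricing Huddle overlap.
Architecture Call starts before Kickoff Review ends → Kickoff Review and Architecture Call overlap.
Strategy Interview starts before Kickoff Review ends → Kickoff Review and Strategy Interview overlap.
Architecture Call starts before Pricing Huddle ends → Pricing Huddle and Architecture Call overlap.
Strategy Interview starts before Pricing Huddle ends → Pricing Huddle and Strategy Interview overlap.
Strategy Interview starts before Architecture Call ends → Architecture Call and Strategy Interview overlap.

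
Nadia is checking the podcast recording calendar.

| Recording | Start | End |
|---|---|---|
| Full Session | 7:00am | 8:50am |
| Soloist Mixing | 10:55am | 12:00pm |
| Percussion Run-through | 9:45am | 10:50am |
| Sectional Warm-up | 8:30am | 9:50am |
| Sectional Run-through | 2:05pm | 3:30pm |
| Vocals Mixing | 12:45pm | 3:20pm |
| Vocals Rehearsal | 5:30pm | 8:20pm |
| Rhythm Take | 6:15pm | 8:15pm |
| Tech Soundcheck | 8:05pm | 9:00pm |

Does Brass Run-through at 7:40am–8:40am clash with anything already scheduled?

Yes — it overlaps Full Session, Sectional Warm-up

Full Session: starts 7:00am before Brass Run-through ends 8:40am, and ends 8:50am after Brass Run-through starts 7:40am → overlap.
Sectional Warm-up: starts 8:30am before Brass Run-through ends 8:40am, and ends 9:50am after Brass Run-through starts 7:40am → overlap.
Percussion Run-through: starts 9:45am at or after Brass Run-through ends 8:40am → clear.
Soloist Mixing: starts 10:55am at or after Brass Run-through ends 8:40am → clear.
Vocals Mixing: starts 12:45pm at or after Brass Run-through ends 8:40am → clear.
Sectional Run-through: starts 2:05pm at or after Brass Run-through ends 8:40am → clear.
Vocals Rehearsal: starts 5:30pm at or after Brass Run-through ends 8:40am → clear.
Rhythm Take: starts 6:15pm at or after Brass Run-through ends 8:40am → clear.
Tech Soundcheck: starts 8:05pm at or after Brass Run-through ends 8:40am → clear.
Brass Run-through overlaps Full Session, Sectional Warm-up.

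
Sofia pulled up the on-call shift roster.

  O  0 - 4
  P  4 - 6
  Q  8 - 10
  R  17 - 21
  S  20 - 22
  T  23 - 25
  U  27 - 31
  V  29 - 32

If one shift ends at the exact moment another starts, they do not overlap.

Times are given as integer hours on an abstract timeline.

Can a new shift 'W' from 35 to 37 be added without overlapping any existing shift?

Yes — the slot is free

O: ends 4 at or before W starts 35 → clear.
P: ends 6 at or before W starts 35 → clear.
Q: ends 10 at or before W starts 35 → clear.
R: ends 21 at or before W starts 35 → clear.
S: ends 22 at or before W starts 35 → clear.
T: ends 25 at or before W starts 35 → clear.
U: ends 31 at or before W starts 35 → clear.
V: ends 32 at or before W starts 35 → clear.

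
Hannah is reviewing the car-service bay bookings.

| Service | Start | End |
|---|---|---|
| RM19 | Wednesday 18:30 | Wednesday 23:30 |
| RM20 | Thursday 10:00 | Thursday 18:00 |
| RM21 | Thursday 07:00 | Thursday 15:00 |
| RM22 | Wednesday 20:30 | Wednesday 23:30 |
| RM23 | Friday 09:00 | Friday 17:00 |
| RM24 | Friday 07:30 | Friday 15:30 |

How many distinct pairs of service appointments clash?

3

Sorted by start: RM19, RM22, RM21, RM20, RM24, RM23.
RM22 starts before RM19 ends → RM19 and RM22 overlap.
RM21 starts after RM19 ends — done with RM19.
RM21 starts after RM22 ends — done with RM22.
RM20 starts before RM21 ends → RM21 and RM20 overlap.
RM24 starts after RM21 ends — done with RM21.
RM24 starts after RM20 ends — done with RM20.
RM23 starts before RM24 ends → RM24 and RM23 overlap.
Overlapping pairs: RM19 & RM22, RM20 & RM21, RM23 & RM24 — 3 in total.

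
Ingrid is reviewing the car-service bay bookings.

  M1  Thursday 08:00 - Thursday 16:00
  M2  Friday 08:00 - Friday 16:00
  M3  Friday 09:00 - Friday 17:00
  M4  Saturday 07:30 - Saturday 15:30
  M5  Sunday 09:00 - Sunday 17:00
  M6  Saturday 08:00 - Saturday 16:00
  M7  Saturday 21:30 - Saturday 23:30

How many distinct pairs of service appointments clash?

2

Sorted by start: M1, M2, M3, M4, M6, M7, M5.
M2 starts after M1 ends, so M1 has no further overlaps.
M3 starts before M2 ends → M2 and M3 overlap.
M4 starts after M2 ends, so M2 has no further overlaps.
M4 starts after M3 ends, so M3 has no further overlaps.
M6 starts before M4 ends → M4 and M6 overlap.
M7 starts after M4 ends, so M4 has no further overlaps.
M7 starts after M6 ends, so M6 has no further overlaps.
M5 starts after M7 ends.
Overlapping pairs: M2 & M3, M4 & M6 — 2 in total.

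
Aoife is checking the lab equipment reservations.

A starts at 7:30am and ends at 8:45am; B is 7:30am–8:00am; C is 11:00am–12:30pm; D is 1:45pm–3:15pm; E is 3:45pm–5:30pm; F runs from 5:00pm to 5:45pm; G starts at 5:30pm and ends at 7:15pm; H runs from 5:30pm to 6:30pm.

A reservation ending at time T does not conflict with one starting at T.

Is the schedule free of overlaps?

Sorted by start: A, B, C, D, E, F, G, H.
B starts before A ends → A and B overlap.
That's a conflict, so the schedule is not conflict-free.

No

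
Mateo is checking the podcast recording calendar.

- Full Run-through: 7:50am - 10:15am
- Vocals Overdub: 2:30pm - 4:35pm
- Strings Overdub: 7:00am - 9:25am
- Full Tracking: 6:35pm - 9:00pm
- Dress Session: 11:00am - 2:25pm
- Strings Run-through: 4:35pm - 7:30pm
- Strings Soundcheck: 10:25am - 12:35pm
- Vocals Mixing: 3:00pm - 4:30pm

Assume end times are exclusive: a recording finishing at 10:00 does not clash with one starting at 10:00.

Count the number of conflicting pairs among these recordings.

Sorted by start: Strings Overdub, Full Run-through, Strings Soundcheck, Dress Session, Vocals Overdub, Vocals Mixing, Strings Run-through, Full Tracking.
Full Run-through starts before Strings Overdub ends → Strings Overdub and Full Run-through overlap.
Strings Soundcheck starts after Strings Overdub ends, so Strings Overdub has no further overlaps.
Strings Soundcheck starts after Full Run-through ends, so Full Run-through has no further overlaps.
Dress Session starts before Strings Soundcheck ends → Strings Soundcheck and Dress Session overlap.
Vocals Overdub starts after Strings Soundcheck ends, so Strings Soundcheck has no further overlaps.
Vocals Overdub starts after Dress Session ends, so Dress Session has no further overlaps.
Vocals Mixing starts before Vocals Overdub ends → Vocals Overdub and Vocals Mixing overlap.
Strings Run-through starts exactly when Vocals Overdub ends (back-to-back, no overlap), so Vocals Overdub has no further overlaps.
Strings Run-through starts after Vocals Mixing ends, so Vocals Mixing has no further overlaps.
Full Tracking starts before Strings Run-through ends → Strings Run-through and Full Tracking overlap.
Overlapping pairs: Dress Session & Strings Soundcheck, Full Run-through & Strings Overdub, Full Tracking & Strings Run-through, Vocals Mixing & Vocals Overdub — 4 in total.

4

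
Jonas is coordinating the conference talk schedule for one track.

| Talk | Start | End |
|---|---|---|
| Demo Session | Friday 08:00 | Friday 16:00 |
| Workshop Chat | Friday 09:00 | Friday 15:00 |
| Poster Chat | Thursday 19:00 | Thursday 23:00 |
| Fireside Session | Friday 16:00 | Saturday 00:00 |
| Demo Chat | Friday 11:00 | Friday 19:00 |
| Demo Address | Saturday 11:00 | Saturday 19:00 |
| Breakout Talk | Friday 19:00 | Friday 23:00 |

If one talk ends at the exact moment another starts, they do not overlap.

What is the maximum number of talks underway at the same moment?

3

Sort all start/end points and keep a running count:
Thursday 19:00 start Poster Chat → 1
Thursday 23:00 end Poster Chat → 0
Friday 08:00 start Demo Session → 1
Friday 09:00 start Workshop Chat → 2
Friday 11:00 start Demo Chat → 3
Friday 15:00 end Workshop Chat → 2
Friday 16:00 end Demo Session → 1
Friday 16:00 start Fireside Session → 2
Friday 19:00 end Demo Chat → 1
Friday 19:00 start Breakout Talk → 2
Friday 23:00 end Breakout Talk → 1
Saturday 00:00 end Fireside Session → 0
Saturday 11:00 start Demo Address → 1
Saturday 19:00 end Demo Address → 0
Peak is 3, at Friday 11:00 (Demo Chat, Demo Session, Workshop Chat).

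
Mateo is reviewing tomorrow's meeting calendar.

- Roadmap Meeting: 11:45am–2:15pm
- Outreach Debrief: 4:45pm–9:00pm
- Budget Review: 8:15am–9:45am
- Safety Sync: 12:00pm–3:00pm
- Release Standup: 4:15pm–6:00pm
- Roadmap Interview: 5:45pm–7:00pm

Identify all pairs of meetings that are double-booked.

Sorted by start: Budget Review, Roadmap Meeting, Safety Sync, Release Standup, Outreach Debrief, Roadmap Interview.
Roadmap Meeting starts after Budget Review ends, so nothing later overlaps Budget Review either.
Safety Sync starts before Roadmap Meeting ends → Roadmap Meeting and Safety Sync overlap.
Release Standup starts after Roadmap Meeting ends, so nothing later overlaps Roadmap Meeting either.
Release Standup starts after Safety Sync ends, so nothing later overlaps Safety Sync either.
Outreach Debrief starts before Release Standup ends → Release Standup and Outreach Debrief overlap.
Roadmap Interview starts before Release Standup ends → Release Standup and Roadmap Interview overlap.
Roadmap Interview starts before Outreach Debrief ends → Outreach Debrief and Roadmap Interview overlap.

Outreach Debrief & Release Standup, Outreach Debrief & Roadmap Interview, Release Standup & Roadmap Interview, Roadmap Meeting & Safety Sync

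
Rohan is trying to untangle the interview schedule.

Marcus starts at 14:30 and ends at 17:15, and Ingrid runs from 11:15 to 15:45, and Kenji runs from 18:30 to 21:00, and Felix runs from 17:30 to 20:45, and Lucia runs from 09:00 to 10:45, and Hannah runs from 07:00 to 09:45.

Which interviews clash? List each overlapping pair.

Sorted by start: Hannah, Lucia, Ingrid, Marcus, Felix, Kenji.
Lucia starts before Hannah ends → Hannah and Lucia overlap.
Ingrid starts after Hannah ends, so nothing later overlaps Hannah either.
Ingrid starts after Lucia ends, so nothing later overlaps Lucia either.
Marcus starts before Ingrid ends → Ingrid and Marcus overlap.
Felix starts after Ingrid ends, so nothing later overlaps Ingrid either.
Felix starts after Marcus ends, so nothing later overlaps Marcus either.
Kenji starts before Felix ends → Felix and Kenji overlap.

Felix & Kenji, Hannah & Lucia, Ingrid & Marcus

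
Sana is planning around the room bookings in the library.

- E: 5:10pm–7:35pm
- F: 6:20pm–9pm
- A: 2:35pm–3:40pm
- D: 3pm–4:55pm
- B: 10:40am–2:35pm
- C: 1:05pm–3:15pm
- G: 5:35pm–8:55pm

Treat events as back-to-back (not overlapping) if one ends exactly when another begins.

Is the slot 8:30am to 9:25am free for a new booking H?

B: starts 10:40am at or after H ends 9:25am → clear.
C: starts 1:05pm at or after H ends 9:25am → clear.
A: starts 2:35pm at or after H ends 9:25am → clear.
D: starts 3pm at or after H ends 9:25am → clear.
E: starts 5:10pm at or after H ends 9:25am → clear.
G: starts 5:35pm at or after H ends 9:25am → clear.
F: starts 6:20pm at or after H ends 9:25am → clear.

Yes — the slot is free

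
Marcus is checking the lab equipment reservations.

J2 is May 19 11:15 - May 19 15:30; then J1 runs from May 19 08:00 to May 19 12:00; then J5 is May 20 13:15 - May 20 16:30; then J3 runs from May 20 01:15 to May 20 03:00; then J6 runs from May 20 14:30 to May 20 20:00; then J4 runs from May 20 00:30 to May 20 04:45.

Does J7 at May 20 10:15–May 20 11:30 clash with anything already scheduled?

No — it doesn't clash with anything

J1: ends May 19 12:00 at or before J7 starts May 20 10:15 → clear.
J2: ends May 19 15:30 at or before J7 starts May 20 10:15 → clear.
J4: ends May 20 04:45 at or before J7 starts May 20 10:15 → clear.
J3: ends May 20 03:00 at or before J7 starts May 20 10:15 → clear.
J5: starts May 20 13:15 at or after J7 ends May 20 11:30 → clear.
J6: starts May 20 14:30 at or after J7 ends May 20 11:30 → clear.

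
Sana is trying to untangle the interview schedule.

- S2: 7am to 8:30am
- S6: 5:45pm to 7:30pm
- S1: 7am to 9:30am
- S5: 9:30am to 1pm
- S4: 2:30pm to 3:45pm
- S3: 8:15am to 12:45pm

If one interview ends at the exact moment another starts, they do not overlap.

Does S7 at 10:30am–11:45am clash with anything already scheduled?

Yes — it overlaps S3, S5

S1: ends 9:30am at or before S7 starts 10:30am → clear.
S2: ends 8:30am at or before S7 starts 10:30am → clear.
S3: starts 8:15am before S7 ends 11:45am, and ends 12:45pm after S7 starts 10:30am → overlap.
S5: starts 9:30am before S7 ends 11:45am, and ends 1pm after S7 starts 10:30am → overlap.
S4: starts 2:30pm at or after S7 ends 11:45am → clear.
S6: starts 5:45pm at or after S7 ends 11:45am → clear.
S7 overlaps S3, S5.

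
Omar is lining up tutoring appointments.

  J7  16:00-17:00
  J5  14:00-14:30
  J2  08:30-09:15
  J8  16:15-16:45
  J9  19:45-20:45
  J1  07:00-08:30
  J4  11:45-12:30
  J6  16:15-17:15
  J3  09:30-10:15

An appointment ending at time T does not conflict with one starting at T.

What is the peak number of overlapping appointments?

Walk through starts and ends in time order (an end at T is processed before a start at T):
07:00 start J1 → 1
08:30 end J1 → 0
08:30 start J2 → 1
09:15 end J2 → 0
09:30 start J3 → 1
10:15 end J3 → 0
11:45 start J4 → 1
12:30 end J4 → 0
14:00 start J5 → 1
14:30 end J5 → 0
16:00 start J7 → 1
16:15 start J6 → 2
16:15 start J8 → 3
16:45 end J8 → 2
17:00 end J7 → 1
17:15 end J6 → 0
19:45 start J9 → 1
20:45 end J9 → 0
Peak is 3, at 16:15 (J6, J7, J8).

3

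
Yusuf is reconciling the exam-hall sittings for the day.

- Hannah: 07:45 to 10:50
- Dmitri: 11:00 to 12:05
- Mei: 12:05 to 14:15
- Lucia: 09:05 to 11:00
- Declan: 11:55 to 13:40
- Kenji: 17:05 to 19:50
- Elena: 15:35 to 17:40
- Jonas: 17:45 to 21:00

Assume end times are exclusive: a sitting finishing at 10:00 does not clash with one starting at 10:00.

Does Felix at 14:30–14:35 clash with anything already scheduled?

No — it doesn't clash with anything

Hannah: ends 10:50 at or before Felix starts 14:30 → clear.
Lucia: ends 11:00 at or before Felix starts 14:30 → clear.
Dmitri: ends 12:05 at or before Felix starts 14:30 → clear.
Declan: ends 13:40 at or before Felix starts 14:30 → clear.
Mei: ends 14:15 at or before Felix starts 14:30 → clear.
Elena: starts 15:35 at or after Felix ends 14:35 → clear.
Kenji: starts 17:05 at or after Felix ends 14:35 → clear.
Jonas: starts 17:45 at or after Felix ends 14:35 → clear.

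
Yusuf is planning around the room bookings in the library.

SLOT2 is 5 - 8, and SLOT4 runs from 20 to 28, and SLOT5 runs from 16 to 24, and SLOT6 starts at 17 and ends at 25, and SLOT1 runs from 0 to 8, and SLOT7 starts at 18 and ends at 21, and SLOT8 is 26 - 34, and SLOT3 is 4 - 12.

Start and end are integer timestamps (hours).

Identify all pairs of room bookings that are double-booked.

SLOT1 & SLOT2, SLOT1 & SLOT3, SLOT2 & SLOT3, SLOT4 & SLOT5, SLOT4 & SLOT6, SLOT4 & SLOT7, SLOT4 & SLOT8, SLOT5 & SLOT6, SLOT5 & SLOT7, SLOT6 & SLOT7

Check each pair: they overlap iff neither finishes before the other starts.
Sorted by start: SLOT1, SLOT3, SLOT2, SLOT5, SLOT6, SLOT7, SLOT4, SLOT8.
SLOT3 starts before SLOT1 ends → SLOT1 and SLOT3 overlap.
SLOT2 starts before SLOT1 ends → SLOT1 and SLOT2 overlap.
SLOT5 starts after SLOT1 ends, so nothing later overlaps SLOT1 either.
SLOT2 starts before SLOT3 ends → SLOT3 and SLOT2 overlap.
SLOT5 starts after SLOT3 ends, so nothing later overlaps SLOT3 either.
SLOT5 starts after SLOT2 ends, so nothing later overlaps SLOT2 either.
SLOT6 starts before SLOT5 ends → SLOT5 and SLOT6 overlap.
SLOT7 starts before SLOT5 ends → SLOT5 and SLOT7 overlap.
SLOT4 starts before SLOT5 ends → SLOT5 and SLOT4 overlap.
SLOT8 starts after SLOT5 ends.
SLOT7 starts before SLOT6 ends → SLOT6 and SLOT7 overlap.
SLOT4 starts before SLOT6 ends → SLOT6 and SLOT4 overlap.
SLOT8 starts after SLOT6 ends.
SLOT4 starts before SLOT7 ends → SLOT7 and SLOT4 overlap.
SLOT8 starts after SLOT7 ends.
SLOT8 starts before SLOT4 ends → SLOT4 and SLOT8 overlap.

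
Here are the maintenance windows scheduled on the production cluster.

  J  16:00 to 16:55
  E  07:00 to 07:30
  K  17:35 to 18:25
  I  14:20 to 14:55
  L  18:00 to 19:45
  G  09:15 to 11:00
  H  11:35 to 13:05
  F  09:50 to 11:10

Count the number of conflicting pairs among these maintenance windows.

2

Two intervals overlap when each starts before the other ends.
Sorted by start: E, G, F, H, I, J, K, L.
G starts after E ends, so E has no further overlaps.
F starts before G ends → G and F overlap.
H starts after G ends, so G has no further overlaps.
H starts after F ends, so F has no further overlaps.
I starts after H ends, so H has no further overlaps.
J starts after I ends, so I has no further overlaps.
K starts after J ends, so J has no further overlaps.
L starts before K ends → K and L overlap.
Overlapping pairs: F & G, K & L — 2 in total.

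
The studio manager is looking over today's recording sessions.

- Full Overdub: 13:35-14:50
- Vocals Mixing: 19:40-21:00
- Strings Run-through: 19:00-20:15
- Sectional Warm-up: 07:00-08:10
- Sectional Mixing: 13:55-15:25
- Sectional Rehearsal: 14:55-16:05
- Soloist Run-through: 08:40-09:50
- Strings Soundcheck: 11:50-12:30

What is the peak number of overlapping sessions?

2

Walk through starts and ends in time order (an end at T is processed before a start at T):
07:00 start Sectional Warm-up → 1
08:10 end Sectional Warm-up → 0
08:40 start Soloist Run-through → 1
09:50 end Soloist Run-through → 0
11:50 start Strings Soundcheck → 1
12:30 end Strings Soundcheck → 0
13:35 start Full Overdub → 1
13:55 start Sectional Mixing → 2
14:50 end Full Overdub → 1
14:55 start Sectional Rehearsal → 2
15:25 end Sectional Mixing → 1
16:05 end Sectional Rehearsal → 0
19:00 start Strings Run-through → 1
19:40 start Vocals Mixing → 2
20:15 end Strings Run-through → 1
21:00 end Vocals Mixing → 0
Peak is 2, at 13:55 (Full Overdub, Sectional Mixing).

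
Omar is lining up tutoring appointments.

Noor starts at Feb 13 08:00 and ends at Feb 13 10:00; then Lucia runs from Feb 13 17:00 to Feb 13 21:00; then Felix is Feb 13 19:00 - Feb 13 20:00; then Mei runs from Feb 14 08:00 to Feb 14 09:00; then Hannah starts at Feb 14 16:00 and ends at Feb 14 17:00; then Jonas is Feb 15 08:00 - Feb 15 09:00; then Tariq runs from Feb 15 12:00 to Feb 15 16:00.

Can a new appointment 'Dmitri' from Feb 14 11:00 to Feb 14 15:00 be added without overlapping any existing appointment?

Noor: ends Feb 13 10:00 at or before Dmitri starts Feb 14 11:00 → clear.
Lucia: ends Feb 13 21:00 at or before Dmitri starts Feb 14 11:00 → clear.
Felix: ends Feb 13 20:00 at or before Dmitri starts Feb 14 11:00 → clear.
Mei: ends Feb 14 09:00 at or before Dmitri starts Feb 14 11:00 → clear.
Hannah: starts Feb 14 16:00 at or after Dmitri ends Feb 14 15:00 → clear.
Jonas: starts Feb 15 08:00 at or after Dmitri ends Feb 14 15:00 → clear.
Tariq: starts Feb 15 12:00 at or after Dmitri ends Feb 14 15:00 → clear.

Yes — the slot is free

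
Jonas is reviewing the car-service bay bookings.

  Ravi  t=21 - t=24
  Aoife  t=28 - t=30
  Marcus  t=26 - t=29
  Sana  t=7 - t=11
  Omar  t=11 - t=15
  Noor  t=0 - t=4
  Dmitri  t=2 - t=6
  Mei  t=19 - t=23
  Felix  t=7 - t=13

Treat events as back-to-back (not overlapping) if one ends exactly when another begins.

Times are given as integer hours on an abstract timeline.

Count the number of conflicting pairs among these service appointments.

5

Two intervals overlap when each starts before the other ends.
Sorted by start: Noor, Dmitri, Felix, Sana, Omar, Mei, Ravi, Marcus, Aoife.
Dmitri starts before Noor ends → Noor and Dmitri overlap.
Felix starts after Noor ends, so nothing later overlaps Noor either.
Felix starts after Dmitri ends, so nothing later overlaps Dmitri either.
Sana starts before Felix ends → Felix and Sana overlap.
Omar starts before Felix ends → Felix and Omar overlap.
Mei starts after Felix ends, so nothing later overlaps Felix either.
Omar starts exactly when Sana ends (back-to-back, no overlap), so nothing later overlaps Sana either.
Mei starts after Omar ends, so nothing later overlaps Omar either.
Ravi starts before Mei ends → Mei and Ravi overlap.
Marcus starts after Mei ends, so nothing later overlaps Mei either.
Marcus starts after Ravi ends, so nothing later overlaps Ravi either.
Aoife starts before Marcus ends → Marcus and Aoife overlap.
Overlapping pairs: Aoife & Marcus, Dmitri & Noor, Felix & Omar, Felix & Sana, Mei & Ravi — 5 in total.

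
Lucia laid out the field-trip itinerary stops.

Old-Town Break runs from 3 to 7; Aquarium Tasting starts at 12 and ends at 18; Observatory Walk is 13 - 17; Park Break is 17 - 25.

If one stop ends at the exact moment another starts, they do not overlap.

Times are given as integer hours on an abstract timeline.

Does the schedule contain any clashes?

Two intervals overlap when each starts before the other ends.
Sorted by start: Old-Town Break, Aquarium Tasting, Observatory Walk, Park Break.
Aquarium Tasting starts after Old-Town Break ends, so Old-Town Break has no further overlaps.
Observatory Walk starts before Aquarium Tasting ends → Aquarium Tasting and Observatory Walk overlap.
That's a conflict, so the schedule is not conflict-free.

Yes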